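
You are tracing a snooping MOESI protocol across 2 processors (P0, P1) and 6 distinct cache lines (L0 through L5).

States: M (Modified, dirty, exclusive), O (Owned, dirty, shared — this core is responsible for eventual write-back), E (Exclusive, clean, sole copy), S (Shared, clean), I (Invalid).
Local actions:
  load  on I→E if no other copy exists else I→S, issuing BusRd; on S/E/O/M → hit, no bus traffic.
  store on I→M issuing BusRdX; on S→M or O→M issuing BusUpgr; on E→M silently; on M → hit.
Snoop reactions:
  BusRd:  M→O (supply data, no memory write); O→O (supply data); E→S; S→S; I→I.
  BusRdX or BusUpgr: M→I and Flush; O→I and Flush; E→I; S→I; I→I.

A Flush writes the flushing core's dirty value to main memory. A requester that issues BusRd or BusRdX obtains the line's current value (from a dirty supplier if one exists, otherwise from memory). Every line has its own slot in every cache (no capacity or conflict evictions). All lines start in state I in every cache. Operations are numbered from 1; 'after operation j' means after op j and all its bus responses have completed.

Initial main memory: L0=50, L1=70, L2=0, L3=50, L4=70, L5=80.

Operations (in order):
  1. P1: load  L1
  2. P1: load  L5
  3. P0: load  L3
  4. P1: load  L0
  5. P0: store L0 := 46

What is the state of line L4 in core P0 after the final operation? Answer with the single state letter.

state = I

[1] P1: load  L1 | P0:I, P1:E(70) | bus: BusRd
[2] P1: load  L5 | P0:I, P1:E(80) | bus: BusRd
[3] P0: load  L3 | P0:E(50), P1:I | bus: BusRd
[4] P1: load  L0 | P0:I, P1:E(50) | bus: BusRd
[5] P0: store L0 := 46 | P0:M(46), P1:I | bus: BusRdX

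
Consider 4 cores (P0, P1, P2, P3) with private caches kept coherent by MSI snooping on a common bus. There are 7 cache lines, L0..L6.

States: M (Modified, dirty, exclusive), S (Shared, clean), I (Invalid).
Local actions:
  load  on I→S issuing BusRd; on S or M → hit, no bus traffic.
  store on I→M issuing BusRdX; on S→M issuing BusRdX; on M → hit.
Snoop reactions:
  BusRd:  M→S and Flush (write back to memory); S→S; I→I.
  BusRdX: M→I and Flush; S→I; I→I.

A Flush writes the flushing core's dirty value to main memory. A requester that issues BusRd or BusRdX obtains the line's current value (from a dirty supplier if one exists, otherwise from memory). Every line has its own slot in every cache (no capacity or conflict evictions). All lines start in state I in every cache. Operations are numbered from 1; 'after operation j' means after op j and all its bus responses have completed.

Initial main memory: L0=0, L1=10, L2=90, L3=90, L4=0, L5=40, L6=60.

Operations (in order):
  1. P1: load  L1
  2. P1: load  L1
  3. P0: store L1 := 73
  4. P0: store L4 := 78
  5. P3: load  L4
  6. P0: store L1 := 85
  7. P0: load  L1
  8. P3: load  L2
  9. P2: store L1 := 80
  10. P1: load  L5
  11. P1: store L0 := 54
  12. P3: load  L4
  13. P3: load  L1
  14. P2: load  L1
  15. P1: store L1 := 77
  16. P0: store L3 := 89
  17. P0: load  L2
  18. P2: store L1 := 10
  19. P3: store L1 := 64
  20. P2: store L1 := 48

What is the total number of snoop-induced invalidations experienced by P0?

[1] P1: load  L1 | P0:I, P1:S(10), P2:I, P3:I | bus: BusRd
[2] P1: load  L1 | P0:I, P1:S(10), P2:I, P3:I | bus: none
[3] P0: store L1 := 73 | P0:M(73), P1:I, P2:I, P3:I | bus: BusRdX
[4] P0: store L4 := 78 | P0:M(78), P1:I, P2:I, P3:I | bus: BusRdX
[5] P3: load  L4 | P0:S(78), P1:I, P2:I, P3:S(78) | bus: BusRd,Flush
[6] P0: store L1 := 85 | P0:M(85), P1:I, P2:I, P3:I | bus: none
[7] P0: load  L1 | P0:M(85), P1:I, P2:I, P3:I | bus: none
[8] P3: load  L2 | P0:I, P1:I, P2:I, P3:S(90) | bus: BusRd
[9] P2: store L1 := 80 | P0:I, P1:I, P2:M(80), P3:I | bus: BusRdX,Flush
[10] P1: load  L5 | P0:I, P1:S(40), P2:I, P3:I | bus: BusRd
[11] P1: store L0 := 54 | P0:I, P1:M(54), P2:I, P3:I | bus: BusRdX
[12] P3: load  L4 | P0:S(78), P1:I, P2:I, P3:S(78) | bus: none
[13] P3: load  L1 | P0:I, P1:I, P2:S(80), P3:S(80) | bus: BusRd,Flush
[14] P2: load  L1 | P0:I, P1:I, P2:S(80), P3:S(80) | bus: none
[15] P1: store L1 := 77 | P0:I, P1:M(77), P2:I, P3:I | bus: BusRdX
[16] P0: store L3 := 89 | P0:M(89), P1:I, P2:I, P3:I | bus: BusRdX
[17] P0: load  L2 | P0:S(90), P1:I, P2:I, P3:S(90) | bus: BusRd
[18] P2: store L1 := 10 | P0:I, P1:I, P2:M(10), P3:I | bus: BusRdX,Flush
[19] P3: store L1 := 64 | P0:I, P1:I, P2:I, P3:M(64) | bus: BusRdX,Flush
[20] P2: store L1 := 48 | P0:I, P1:I, P2:M(48), P3:I | bus: BusRdX,Flush

invalidations = 1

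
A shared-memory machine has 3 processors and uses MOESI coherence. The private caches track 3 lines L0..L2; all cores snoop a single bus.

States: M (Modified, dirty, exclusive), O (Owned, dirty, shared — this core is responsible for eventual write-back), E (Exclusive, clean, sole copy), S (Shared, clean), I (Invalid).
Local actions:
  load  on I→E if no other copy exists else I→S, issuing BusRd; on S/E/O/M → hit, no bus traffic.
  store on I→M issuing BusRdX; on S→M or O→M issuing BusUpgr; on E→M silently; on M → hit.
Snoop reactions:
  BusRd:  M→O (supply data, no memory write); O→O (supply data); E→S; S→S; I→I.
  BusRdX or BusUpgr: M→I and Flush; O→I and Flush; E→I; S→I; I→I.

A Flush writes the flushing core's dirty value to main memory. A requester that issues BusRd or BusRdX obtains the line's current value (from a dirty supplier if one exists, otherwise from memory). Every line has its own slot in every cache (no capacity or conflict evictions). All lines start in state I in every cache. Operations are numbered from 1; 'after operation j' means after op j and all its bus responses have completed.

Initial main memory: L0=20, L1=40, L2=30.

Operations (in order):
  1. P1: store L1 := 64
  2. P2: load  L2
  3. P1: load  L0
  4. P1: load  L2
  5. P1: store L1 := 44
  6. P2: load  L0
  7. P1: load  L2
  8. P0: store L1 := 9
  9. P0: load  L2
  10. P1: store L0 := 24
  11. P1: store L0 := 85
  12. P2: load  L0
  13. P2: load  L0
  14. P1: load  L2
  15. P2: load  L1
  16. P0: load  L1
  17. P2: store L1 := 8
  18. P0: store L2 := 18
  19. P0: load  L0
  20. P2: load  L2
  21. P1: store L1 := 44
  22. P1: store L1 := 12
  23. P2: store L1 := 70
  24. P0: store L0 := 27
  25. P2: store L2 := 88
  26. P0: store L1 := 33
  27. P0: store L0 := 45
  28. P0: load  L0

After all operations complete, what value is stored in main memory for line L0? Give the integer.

memory[L0] = 85

  op1 P1: store L1 := 64 → I/M/I on L1; bus BusRdX; mem=40
  op2 P2: load  L2 → I/I/E on L2; bus BusRd; mem=30
  op3 P1: load  L0 → I/E/I on L0; bus BusRd; mem=20
  op4 P1: load  L2 → I/S/S on L2; bus BusRd; mem=30
  op5 P1: store L1 := 44 → I/M/I on L1; bus (none); mem=40
  op6 P2: load  L0 → I/S/S on L0; bus BusRd; mem=20
  op7 P1: load  L2 → I/S/S on L2; bus (none); mem=30
  op8 P0: store L1 := 9 → M/I/I on L1; bus BusRdX Flush; mem=44
  op9 P0: load  L2 → S/S/S on L2; bus BusRd; mem=30
  op10 P1: store L0 := 24 → I/M/I on L0; bus BusUpgr; mem=20
  op11 P1: store L0 := 85 → I/M/I on L0; bus (none); mem=20
  op12 P2: load  L0 → I/O/S on L0; bus BusRd; mem=20
  op13 P2: load  L0 → I/O/S on L0; bus (none); mem=20
  op14 P1: load  L2 → S/S/S on L2; bus (none); mem=30
  op15 P2: load  L1 → O/I/S on L1; bus BusRd; mem=44
  op16 P0: load  L1 → O/I/S on L1; bus (none); mem=44
  op17 P2: store L1 := 8 → I/I/M on L1; bus BusUpgr Flush; mem=9
  op18 P0: store L2 := 18 → M/I/I on L2; bus BusUpgr; mem=30
  op19 P0: load  L0 → S/O/S on L0; bus BusRd; mem=20
  op20 P2: load  L2 → O/I/S on L2; bus BusRd; mem=30
  op21 P1: store L1 := 44 → I/M/I on L1; bus BusRdX Flush; mem=8
  op22 P1: store L1 := 12 → I/M/I on L1; bus (none); mem=8
  op23 P2: store L1 := 70 → I/I/M on L1; bus BusRdX Flush; mem=12
  op24 P0: store L0 := 27 → M/I/I on L0; bus BusUpgr Flush; mem=85
  op25 P2: store L2 := 88 → I/I/M on L2; bus BusUpgr Flush; mem=18
  op26 P0: store L1 := 33 → M/I/I on L1; bus BusRdX Flush; mem=70
  op27 P0: store L0 := 45 → M/I/I on L0; bus (none); mem=85
  op28 P0: load  L0 → M/I/I on L0; bus (none); mem=85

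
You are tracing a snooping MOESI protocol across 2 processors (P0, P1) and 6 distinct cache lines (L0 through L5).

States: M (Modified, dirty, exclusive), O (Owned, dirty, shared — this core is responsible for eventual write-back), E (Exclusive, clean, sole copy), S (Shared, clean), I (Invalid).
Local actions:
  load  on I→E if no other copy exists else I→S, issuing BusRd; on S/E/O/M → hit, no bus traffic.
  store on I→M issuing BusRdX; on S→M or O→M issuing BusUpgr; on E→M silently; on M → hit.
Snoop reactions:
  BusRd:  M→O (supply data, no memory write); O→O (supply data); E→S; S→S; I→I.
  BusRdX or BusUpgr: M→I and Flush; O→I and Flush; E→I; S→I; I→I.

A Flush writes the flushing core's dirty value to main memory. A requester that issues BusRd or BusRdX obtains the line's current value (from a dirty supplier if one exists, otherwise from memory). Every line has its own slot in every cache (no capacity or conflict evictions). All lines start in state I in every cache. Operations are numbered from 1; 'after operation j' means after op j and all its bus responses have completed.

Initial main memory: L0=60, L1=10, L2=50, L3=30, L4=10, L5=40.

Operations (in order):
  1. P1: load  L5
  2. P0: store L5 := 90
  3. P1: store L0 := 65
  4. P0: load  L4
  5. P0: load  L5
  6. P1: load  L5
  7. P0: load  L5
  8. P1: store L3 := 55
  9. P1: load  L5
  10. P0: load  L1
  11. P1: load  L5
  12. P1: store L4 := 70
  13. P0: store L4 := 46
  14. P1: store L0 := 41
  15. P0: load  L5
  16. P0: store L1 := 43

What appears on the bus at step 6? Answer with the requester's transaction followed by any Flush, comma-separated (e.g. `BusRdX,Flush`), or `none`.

  op1 P1: load  L5 → I/E on L5; bus BusRd; mem=40
  op2 P0: store L5 := 90 → M/I on L5; bus BusRdX; mem=40
  op3 P1: store L0 := 65 → I/M on L0; bus BusRdX; mem=60
  op4 P0: load  L4 → E/I on L4; bus BusRd; mem=10
  op5 P0: load  L5 → M/I on L5; bus (none); mem=40
  op6 P1: load  L5 → O/S on L5; bus BusRd; mem=40
  op7 P0: load  L5 → O/S on L5; bus (none); mem=40
  op8 P1: store L3 := 55 → I/M on L3; bus BusRdX; mem=30
  op9 P1: load  L5 → O/S on L5; bus (none); mem=40
  op10 P0: load  L1 → E/I on L1; bus BusRd; mem=10
  op11 P1: load  L5 → O/S on L5; bus (none); mem=40
  op12 P1: store L4 := 70 → I/M on L4; bus BusRdX; mem=10
  op13 P0: store L4 := 46 → M/I on L4; bus BusRdX Flush; mem=70
  op14 P1: store L0 := 41 → I/M on L0; bus (none); mem=60
  op15 P0: load  L5 → O/S on L5; bus (none); mem=40
  op16 P0: store L1 := 43 → M/I on L1; bus (none); mem=10

bus = BusRd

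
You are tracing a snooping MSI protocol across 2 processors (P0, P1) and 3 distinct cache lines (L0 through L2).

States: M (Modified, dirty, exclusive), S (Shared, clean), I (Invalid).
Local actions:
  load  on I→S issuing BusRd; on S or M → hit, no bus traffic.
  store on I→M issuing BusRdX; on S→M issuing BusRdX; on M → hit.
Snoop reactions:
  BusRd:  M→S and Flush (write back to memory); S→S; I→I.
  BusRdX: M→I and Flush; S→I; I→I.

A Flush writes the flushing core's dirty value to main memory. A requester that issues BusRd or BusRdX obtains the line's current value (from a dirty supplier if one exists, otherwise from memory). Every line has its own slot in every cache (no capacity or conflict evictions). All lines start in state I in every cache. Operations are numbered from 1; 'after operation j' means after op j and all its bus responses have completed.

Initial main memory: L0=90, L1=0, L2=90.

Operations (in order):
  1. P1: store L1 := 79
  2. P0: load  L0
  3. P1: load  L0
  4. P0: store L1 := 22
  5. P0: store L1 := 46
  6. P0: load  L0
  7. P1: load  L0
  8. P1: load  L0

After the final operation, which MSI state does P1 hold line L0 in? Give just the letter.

1. P1: store L1 := 79  bus=[BusRdX]  L1: P0=I P1=M  mem[L1]=0
2. P0: load  L0  bus=[BusRd]  L0: P0=S P1=I  mem[L0]=90
3. P1: load  L0  bus=[BusRd]  L0: P0=S P1=S  mem[L0]=90
4. P0: store L1 := 22  bus=[BusRdX,Flush]  L1: P0=M P1=I  mem[L1]=79
5. P0: store L1 := 46  bus=[-]  L1: P0=M P1=I  mem[L1]=79
6. P0: load  L0  bus=[-]  L0: P0=S P1=S  mem[L0]=90
7. P1: load  L0  bus=[-]  L0: P0=S P1=S  mem[L0]=90
8. P1: load  L0  bus=[-]  L0: P0=S P1=S  mem[L0]=90

state = S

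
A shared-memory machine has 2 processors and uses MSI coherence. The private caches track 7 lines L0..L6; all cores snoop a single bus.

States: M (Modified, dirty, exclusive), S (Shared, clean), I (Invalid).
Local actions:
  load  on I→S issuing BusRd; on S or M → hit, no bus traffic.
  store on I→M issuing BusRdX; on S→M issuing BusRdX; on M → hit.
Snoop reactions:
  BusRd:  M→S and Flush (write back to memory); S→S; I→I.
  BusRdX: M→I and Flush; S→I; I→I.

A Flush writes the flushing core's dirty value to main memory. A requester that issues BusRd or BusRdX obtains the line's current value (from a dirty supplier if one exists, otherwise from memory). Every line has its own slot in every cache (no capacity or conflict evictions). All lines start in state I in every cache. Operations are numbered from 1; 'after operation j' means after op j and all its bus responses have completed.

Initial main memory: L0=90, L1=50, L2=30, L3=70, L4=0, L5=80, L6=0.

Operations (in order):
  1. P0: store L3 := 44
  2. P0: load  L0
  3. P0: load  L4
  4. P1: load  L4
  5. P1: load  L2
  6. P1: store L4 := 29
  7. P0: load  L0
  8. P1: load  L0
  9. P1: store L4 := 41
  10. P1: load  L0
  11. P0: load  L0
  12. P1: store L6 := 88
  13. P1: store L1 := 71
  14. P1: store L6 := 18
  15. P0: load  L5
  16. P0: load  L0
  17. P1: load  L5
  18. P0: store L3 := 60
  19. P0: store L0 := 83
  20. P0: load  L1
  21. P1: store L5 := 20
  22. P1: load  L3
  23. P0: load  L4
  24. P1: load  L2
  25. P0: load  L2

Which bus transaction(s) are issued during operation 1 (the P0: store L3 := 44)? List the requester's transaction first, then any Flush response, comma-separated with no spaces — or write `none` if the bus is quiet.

bus = BusRdX

[1] P0: store L3 := 44 | P0:M(44), P1:I | bus: BusRdX
[2] P0: load  L0 | P0:S(90), P1:I | bus: BusRd
[3] P0: load  L4 | P0:S(0), P1:I | bus: BusRd
[4] P1: load  L4 | P0:S(0), P1:S(0) | bus: BusRd
[5] P1: load  L2 | P0:I, P1:S(30) | bus: BusRd
[6] P1: store L4 := 29 | P0:I, P1:M(29) | bus: BusRdX
[7] P0: load  L0 | P0:S(90), P1:I | bus: none
[8] P1: load  L0 | P0:S(90), P1:S(90) | bus: BusRd
[9] P1: store L4 := 41 | P0:I, P1:M(41) | bus: none
[10] P1: load  L0 | P0:S(90), P1:S(90) | bus: none
[11] P0: load  L0 | P0:S(90), P1:S(90) | bus: none
[12] P1: store L6 := 88 | P0:I, P1:M(88) | bus: BusRdX
[13] P1: store L1 := 71 | P0:I, P1:M(71) | bus: BusRdX
[14] P1: store L6 := 18 | P0:I, P1:M(18) | bus: none
[15] P0: load  L5 | P0:S(80), P1:I | bus: BusRd
[16] P0: load  L0 | P0:S(90), P1:S(90) | bus: none
[17] P1: load  L5 | P0:S(80), P1:S(80) | bus: BusRd
[18] P0: store L3 := 60 | P0:M(60), P1:I | bus: none
[19] P0: store L0 := 83 | P0:M(83), P1:I | bus: BusRdX
[20] P0: load  L1 | P0:S(71), P1:S(71) | bus: BusRd,Flush
[21] P1: store L5 := 20 | P0:I, P1:M(20) | bus: BusRdX
[22] P1: load  L3 | P0:S(60), P1:S(60) | bus: BusRd,Flush
[23] P0: load  L4 | P0:S(41), P1:S(41) | bus: BusRd,Flush
[24] P1: load  L2 | P0:I, P1:S(30) | bus: none
[25] P0: load  L2 | P0:S(30), P1:S(30) | bus: BusRd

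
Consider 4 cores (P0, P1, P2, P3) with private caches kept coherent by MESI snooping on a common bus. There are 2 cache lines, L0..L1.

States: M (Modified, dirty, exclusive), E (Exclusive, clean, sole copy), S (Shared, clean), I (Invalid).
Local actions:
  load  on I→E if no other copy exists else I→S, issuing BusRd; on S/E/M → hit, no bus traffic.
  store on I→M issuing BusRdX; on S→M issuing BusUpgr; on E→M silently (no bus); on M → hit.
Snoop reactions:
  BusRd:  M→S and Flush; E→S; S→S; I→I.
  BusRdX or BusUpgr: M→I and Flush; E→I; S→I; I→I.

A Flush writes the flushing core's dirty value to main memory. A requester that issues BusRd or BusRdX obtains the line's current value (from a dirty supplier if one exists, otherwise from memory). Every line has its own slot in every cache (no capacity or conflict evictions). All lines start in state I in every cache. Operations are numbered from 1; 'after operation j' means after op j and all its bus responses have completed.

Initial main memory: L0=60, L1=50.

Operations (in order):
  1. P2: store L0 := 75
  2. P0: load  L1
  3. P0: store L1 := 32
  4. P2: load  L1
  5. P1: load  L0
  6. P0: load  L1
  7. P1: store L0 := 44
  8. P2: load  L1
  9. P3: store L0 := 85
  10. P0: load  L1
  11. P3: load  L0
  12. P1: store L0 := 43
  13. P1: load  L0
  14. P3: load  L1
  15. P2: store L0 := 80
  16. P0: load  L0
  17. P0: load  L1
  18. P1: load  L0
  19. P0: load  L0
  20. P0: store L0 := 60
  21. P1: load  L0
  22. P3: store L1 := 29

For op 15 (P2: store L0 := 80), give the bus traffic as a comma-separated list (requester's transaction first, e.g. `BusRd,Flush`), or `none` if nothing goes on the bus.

bus = BusRdX,Flush

[1] P2: store L0 := 75 | P0:I, P1:I, P2:M(75), P3:I | bus: BusRdX
[2] P0: load  L1 | P0:E(50), P1:I, P2:I, P3:I | bus: BusRd
[3] P0: store L1 := 32 | P0:M(32), P1:I, P2:I, P3:I | bus: none
[4] P2: load  L1 | P0:S(32), P1:I, P2:S(32), P3:I | bus: BusRd,Flush
[5] P1: load  L0 | P0:I, P1:S(75), P2:S(75), P3:I | bus: BusRd,Flush
[6] P0: load  L1 | P0:S(32), P1:I, P2:S(32), P3:I | bus: none
[7] P1: store L0 := 44 | P0:I, P1:M(44), P2:I, P3:I | bus: BusUpgr
[8] P2: load  L1 | P0:S(32), P1:I, P2:S(32), P3:I | bus: none
[9] P3: store L0 := 85 | P0:I, P1:I, P2:I, P3:M(85) | bus: BusRdX,Flush
[10] P0: load  L1 | P0:S(32), P1:I, P2:S(32), P3:I | bus: none
[11] P3: load  L0 | P0:I, P1:I, P2:I, P3:M(85) | bus: none
[12] P1: store L0 := 43 | P0:I, P1:M(43), P2:I, P3:I | bus: BusRdX,Flush
[13] P1: load  L0 | P0:I, P1:M(43), P2:I, P3:I | bus: none
[14] P3: load  L1 | P0:S(32), P1:I, P2:S(32), P3:S(32) | bus: BusRd
[15] P2: store L0 := 80 | P0:I, P1:I, P2:M(80), P3:I | bus: BusRdX,Flush
[16] P0: load  L0 | P0:S(80), P1:I, P2:S(80), P3:I | bus: BusRd,Flush
[17] P0: load  L1 | P0:S(32), P1:I, P2:S(32), P3:S(32) | bus: none
[18] P1: load  L0 | P0:S(80), P1:S(80), P2:S(80), P3:I | bus: BusRd
[19] P0: load  L0 | P0:S(80), P1:S(80), P2:S(80), P3:I | bus: none
[20] P0: store L0 := 60 | P0:M(60), P1:I, P2:I, P3:I | bus: BusUpgr
[21] P1: load  L0 | P0:S(60), P1:S(60), P2:I, P3:I | bus: BusRd,Flush
[22] P3: store L1 := 29 | P0:I, P1:I, P2:I, P3:M(29) | bus: BusUpgr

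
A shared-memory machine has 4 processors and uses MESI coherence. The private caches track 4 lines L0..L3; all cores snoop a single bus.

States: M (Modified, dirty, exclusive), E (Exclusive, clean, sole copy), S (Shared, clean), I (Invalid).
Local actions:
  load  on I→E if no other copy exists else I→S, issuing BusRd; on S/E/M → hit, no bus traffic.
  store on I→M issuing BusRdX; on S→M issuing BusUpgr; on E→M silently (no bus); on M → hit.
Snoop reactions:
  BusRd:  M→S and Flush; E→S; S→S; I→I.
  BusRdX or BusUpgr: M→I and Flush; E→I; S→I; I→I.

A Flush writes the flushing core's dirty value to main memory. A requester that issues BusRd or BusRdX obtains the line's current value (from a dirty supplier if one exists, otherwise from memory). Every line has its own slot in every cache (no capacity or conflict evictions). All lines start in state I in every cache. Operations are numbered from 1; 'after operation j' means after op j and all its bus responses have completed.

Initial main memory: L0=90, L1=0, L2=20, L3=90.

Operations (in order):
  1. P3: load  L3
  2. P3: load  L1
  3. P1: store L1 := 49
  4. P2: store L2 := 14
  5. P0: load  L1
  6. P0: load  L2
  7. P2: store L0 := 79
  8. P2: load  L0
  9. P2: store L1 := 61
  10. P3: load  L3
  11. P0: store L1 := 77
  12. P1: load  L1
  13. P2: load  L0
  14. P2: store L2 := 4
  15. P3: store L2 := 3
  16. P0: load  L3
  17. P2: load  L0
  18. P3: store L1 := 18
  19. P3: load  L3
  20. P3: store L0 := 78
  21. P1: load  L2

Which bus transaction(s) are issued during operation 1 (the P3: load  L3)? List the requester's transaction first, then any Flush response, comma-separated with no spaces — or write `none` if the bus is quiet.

bus = BusRd

[1] P3: load  L3 | P0:I, P1:I, P2:I, P3:E(90) | bus: BusRd
[2] P3: load  L1 | P0:I, P1:I, P2:I, P3:E(0) | bus: BusRd
[3] P1: store L1 := 49 | P0:I, P1:M(49), P2:I, P3:I | bus: BusRdX
[4] P2: store L2 := 14 | P0:I, P1:I, P2:M(14), P3:I | bus: BusRdX
[5] P0: load  L1 | P0:S(49), P1:S(49), P2:I, P3:I | bus: BusRd,Flush
[6] P0: load  L2 | P0:S(14), P1:I, P2:S(14), P3:I | bus: BusRd,Flush
[7] P2: store L0 := 79 | P0:I, P1:I, P2:M(79), P3:I | bus: BusRdX
[8] P2: load  L0 | P0:I, P1:I, P2:M(79), P3:I | bus: none
[9] P2: store L1 := 61 | P0:I, P1:I, P2:M(61), P3:I | bus: BusRdX
[10] P3: load  L3 | P0:I, P1:I, P2:I, P3:E(90) | bus: none
[11] P0: store L1 := 77 | P0:M(77), P1:I, P2:I, P3:I | bus: BusRdX,Flush
[12] P1: load  L1 | P0:S(77), P1:S(77), P2:I, P3:I | bus: BusRd,Flush
[13] P2: load  L0 | P0:I, P1:I, P2:M(79), P3:I | bus: none
[14] P2: store L2 := 4 | P0:I, P1:I, P2:M(4), P3:I | bus: BusUpgr
[15] P3: store L2 := 3 | P0:I, P1:I, P2:I, P3:M(3) | bus: BusRdX,Flush
[16] P0: load  L3 | P0:S(90), P1:I, P2:I, P3:S(90) | bus: BusRd
[17] P2: load  L0 | P0:I, P1:I, P2:M(79), P3:I | bus: none
[18] P3: store L1 := 18 | P0:I, P1:I, P2:I, P3:M(18) | bus: BusRdX
[19] P3: load  L3 | P0:S(90), P1:I, P2:I, P3:S(90) | bus: none
[20] P3: store L0 := 78 | P0:I, P1:I, P2:I, P3:M(78) | bus: BusRdX,Flush
[21] P1: load  L2 | P0:I, P1:S(3), P2:I, P3:S(3) | bus: BusRd,Flush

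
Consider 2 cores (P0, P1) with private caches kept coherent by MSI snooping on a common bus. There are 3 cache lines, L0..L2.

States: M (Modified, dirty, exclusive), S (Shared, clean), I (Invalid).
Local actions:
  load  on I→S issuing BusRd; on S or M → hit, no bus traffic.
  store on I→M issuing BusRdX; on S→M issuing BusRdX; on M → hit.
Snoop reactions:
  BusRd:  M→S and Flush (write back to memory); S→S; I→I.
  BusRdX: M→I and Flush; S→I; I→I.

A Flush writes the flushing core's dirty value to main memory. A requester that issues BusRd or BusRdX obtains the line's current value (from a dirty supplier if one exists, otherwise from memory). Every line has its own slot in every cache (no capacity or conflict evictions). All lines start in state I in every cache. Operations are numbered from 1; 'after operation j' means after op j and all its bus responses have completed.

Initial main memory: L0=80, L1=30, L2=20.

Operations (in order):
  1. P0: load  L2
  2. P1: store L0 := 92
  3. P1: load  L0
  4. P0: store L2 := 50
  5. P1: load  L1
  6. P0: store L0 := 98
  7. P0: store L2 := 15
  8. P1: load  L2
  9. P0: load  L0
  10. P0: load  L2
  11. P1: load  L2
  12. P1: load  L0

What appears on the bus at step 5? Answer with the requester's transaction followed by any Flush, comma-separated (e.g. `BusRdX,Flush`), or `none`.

bus = BusRd

  op1 P0: load  L2 → S/I on L2; bus BusRd; mem=20
  op2 P1: store L0 := 92 → I/M on L0; bus BusRdX; mem=80
  op3 P1: load  L0 → I/M on L0; bus (none); mem=80
  op4 P0: store L2 := 50 → M/I on L2; bus BusRdX; mem=20
  op5 P1: load  L1 → I/S on L1; bus BusRd; mem=30
  op6 P0: store L0 := 98 → M/I on L0; bus BusRdX Flush; mem=92
  op7 P0: store L2 := 15 → M/I on L2; bus (none); mem=20
  op8 P1: load  L2 → S/S on L2; bus BusRd Flush; mem=15
  op9 P0: load  L0 → M/I on L0; bus (none); mem=92
  op10 P0: load  L2 → S/S on L2; bus (none); mem=15
  op11 P1: load  L2 → S/S on L2; bus (none); mem=15
  op12 P1: load  L0 → S/S on L0; bus BusRd Flush; mem=98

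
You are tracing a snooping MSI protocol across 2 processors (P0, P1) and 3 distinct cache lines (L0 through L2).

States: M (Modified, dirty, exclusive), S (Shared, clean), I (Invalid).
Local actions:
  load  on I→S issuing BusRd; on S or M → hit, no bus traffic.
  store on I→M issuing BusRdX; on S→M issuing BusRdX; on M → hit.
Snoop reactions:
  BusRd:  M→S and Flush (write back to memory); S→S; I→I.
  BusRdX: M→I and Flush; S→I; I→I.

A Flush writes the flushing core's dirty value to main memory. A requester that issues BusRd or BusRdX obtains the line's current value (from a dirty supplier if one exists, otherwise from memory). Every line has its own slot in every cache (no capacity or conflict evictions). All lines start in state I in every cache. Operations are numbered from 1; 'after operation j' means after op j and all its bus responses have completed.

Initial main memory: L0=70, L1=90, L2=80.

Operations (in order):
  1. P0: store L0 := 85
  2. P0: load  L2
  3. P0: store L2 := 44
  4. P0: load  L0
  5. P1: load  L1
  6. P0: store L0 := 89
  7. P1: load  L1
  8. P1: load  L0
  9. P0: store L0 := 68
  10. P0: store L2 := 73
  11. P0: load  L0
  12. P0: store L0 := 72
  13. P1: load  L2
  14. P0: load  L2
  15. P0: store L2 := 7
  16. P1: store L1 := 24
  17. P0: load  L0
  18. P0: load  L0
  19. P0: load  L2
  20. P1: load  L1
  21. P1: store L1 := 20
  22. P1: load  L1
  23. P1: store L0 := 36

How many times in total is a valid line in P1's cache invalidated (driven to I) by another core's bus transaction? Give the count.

invalidations = 2

  op1 P0: store L0 := 85 → M/I on L0; bus BusRdX; mem=70
  op2 P0: load  L2 → S/I on L2; bus BusRd; mem=80
  op3 P0: store L2 := 44 → M/I on L2; bus BusRdX; mem=80
  op4 P0: load  L0 → M/I on L0; bus (none); mem=70
  op5 P1: load  L1 → I/S on L1; bus BusRd; mem=90
  op6 P0: store L0 := 89 → M/I on L0; bus (none); mem=70
  op7 P1: load  L1 → I/S on L1; bus (none); mem=90
  op8 P1: load  L0 → S/S on L0; bus BusRd Flush; mem=89
  op9 P0: store L0 := 68 → M/I on L0; bus BusRdX; mem=89
  op10 P0: store L2 := 73 → M/I on L2; bus (none); mem=80
  op11 P0: load  L0 → M/I on L0; bus (none); mem=89
  op12 P0: store L0 := 72 → M/I on L0; bus (none); mem=89
  op13 P1: load  L2 → S/S on L2; bus BusRd Flush; mem=73
  op14 P0: load  L2 → S/S on L2; bus (none); mem=73
  op15 P0: store L2 := 7 → M/I on L2; bus BusRdX; mem=73
  op16 P1: store L1 := 24 → I/M on L1; bus BusRdX; mem=90
  op17 P0: load  L0 → M/I on L0; bus (none); mem=89
  op18 P0: load  L0 → M/I on L0; bus (none); mem=89
  op19 P0: load  L2 → M/I on L2; bus (none); mem=73
  op20 P1: load  L1 → I/M on L1; bus (none); mem=90
  op21 P1: store L1 := 20 → I/M on L1; bus (none); mem=90
  op22 P1: load  L1 → I/M on L1; bus (none); mem=90
  op23 P1: store L0 := 36 → I/M on L0; bus BusRdX Flush; mem=72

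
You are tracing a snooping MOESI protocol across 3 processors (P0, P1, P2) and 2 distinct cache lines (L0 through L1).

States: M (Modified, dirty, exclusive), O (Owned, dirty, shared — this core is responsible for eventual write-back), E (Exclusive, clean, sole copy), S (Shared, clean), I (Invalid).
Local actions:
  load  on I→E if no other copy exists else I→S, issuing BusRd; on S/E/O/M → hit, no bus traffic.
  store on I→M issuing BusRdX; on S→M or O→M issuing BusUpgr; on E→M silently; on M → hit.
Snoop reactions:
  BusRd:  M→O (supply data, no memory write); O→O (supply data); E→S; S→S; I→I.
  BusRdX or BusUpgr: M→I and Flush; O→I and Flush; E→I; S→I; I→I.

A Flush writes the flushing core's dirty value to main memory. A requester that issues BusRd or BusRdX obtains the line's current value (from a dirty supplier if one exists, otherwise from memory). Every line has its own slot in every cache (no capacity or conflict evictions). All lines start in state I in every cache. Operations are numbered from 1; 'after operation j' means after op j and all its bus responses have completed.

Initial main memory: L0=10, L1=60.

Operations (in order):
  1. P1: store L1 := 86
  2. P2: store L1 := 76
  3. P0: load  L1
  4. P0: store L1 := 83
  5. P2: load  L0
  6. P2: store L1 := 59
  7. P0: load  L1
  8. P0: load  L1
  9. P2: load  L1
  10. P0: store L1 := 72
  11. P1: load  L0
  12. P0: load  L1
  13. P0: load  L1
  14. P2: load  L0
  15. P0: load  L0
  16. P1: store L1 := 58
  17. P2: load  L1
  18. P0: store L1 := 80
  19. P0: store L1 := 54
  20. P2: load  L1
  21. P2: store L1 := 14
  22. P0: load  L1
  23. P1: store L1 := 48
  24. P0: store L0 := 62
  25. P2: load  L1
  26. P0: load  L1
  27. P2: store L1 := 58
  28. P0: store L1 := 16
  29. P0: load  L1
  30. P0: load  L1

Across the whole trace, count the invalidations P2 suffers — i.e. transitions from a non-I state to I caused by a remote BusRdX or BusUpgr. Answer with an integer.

step 1: P1: store L1 := 86  ⟶  IMI  (L1)  txn=BusRdX  M[L1]=60
step 2: P2: store L1 := 76  ⟶  IIM  (L1)  txn=BusRdX+Flush  M[L1]=86
step 3: P0: load  L1  ⟶  SIO  (L1)  txn=BusRd  M[L1]=86
step 4: P0: store L1 := 83  ⟶  MII  (L1)  txn=BusUpgr+Flush  M[L1]=76
step 5: P2: load  L0  ⟶  IIE  (L0)  txn=BusRd  M[L0]=10
step 6: P2: store L1 := 59  ⟶  IIM  (L1)  txn=BusRdX+Flush  M[L1]=83
step 7: P0: load  L1  ⟶  SIO  (L1)  txn=BusRd  M[L1]=83
step 8: P0: load  L1  ⟶  SIO  (L1)  txn=∅  M[L1]=83
step 9: P2: load  L1  ⟶  SIO  (L1)  txn=∅  M[L1]=83
step 10: P0: store L1 := 72  ⟶  MII  (L1)  txn=BusUpgr+Flush  M[L1]=59
step 11: P1: load  L0  ⟶  ISS  (L0)  txn=BusRd  M[L0]=10
step 12: P0: load  L1  ⟶  MII  (L1)  txn=∅  M[L1]=59
step 13: P0: load  L1  ⟶  MII  (L1)  txn=∅  M[L1]=59
step 14: P2: load  L0  ⟶  ISS  (L0)  txn=∅  M[L0]=10
step 15: P0: load  L0  ⟶  SSS  (L0)  txn=BusRd  M[L0]=10
step 16: P1: store L1 := 58  ⟶  IMI  (L1)  txn=BusRdX+Flush  M[L1]=72
step 17: P2: load  L1  ⟶  IOS  (L1)  txn=BusRd  M[L1]=72
step 18: P0: store L1 := 80  ⟶  MII  (L1)  txn=BusRdX+Flush  M[L1]=58
step 19: P0: store L1 := 54  ⟶  MII  (L1)  txn=∅  M[L1]=58
step 20: P2: load  L1  ⟶  OIS  (L1)  txn=BusRd  M[L1]=58
step 21: P2: store L1 := 14  ⟶  IIM  (L1)  txn=BusUpgr+Flush  M[L1]=54
step 22: P0: load  L1  ⟶  SIO  (L1)  txn=BusRd  M[L1]=54
step 23: P1: store L1 := 48  ⟶  IMI  (L1)  txn=BusRdX+Flush  M[L1]=14
step 24: P0: store L0 := 62  ⟶  MII  (L0)  txn=BusUpgr  M[L0]=10
step 25: P2: load  L1  ⟶  IOS  (L1)  txn=BusRd  M[L1]=14
step 26: P0: load  L1  ⟶  SOS  (L1)  txn=BusRd  M[L1]=14
step 27: P2: store L1 := 58  ⟶  IIM  (L1)  txn=BusUpgr+Flush  M[L1]=48
step 28: P0: store L1 := 16  ⟶  MII  (L1)  txn=BusRdX+Flush  M[L1]=58
step 29: P0: load  L1  ⟶  MII  (L1)  txn=∅  M[L1]=58
step 30: P0: load  L1  ⟶  MII  (L1)  txn=∅  M[L1]=58

invalidations = 6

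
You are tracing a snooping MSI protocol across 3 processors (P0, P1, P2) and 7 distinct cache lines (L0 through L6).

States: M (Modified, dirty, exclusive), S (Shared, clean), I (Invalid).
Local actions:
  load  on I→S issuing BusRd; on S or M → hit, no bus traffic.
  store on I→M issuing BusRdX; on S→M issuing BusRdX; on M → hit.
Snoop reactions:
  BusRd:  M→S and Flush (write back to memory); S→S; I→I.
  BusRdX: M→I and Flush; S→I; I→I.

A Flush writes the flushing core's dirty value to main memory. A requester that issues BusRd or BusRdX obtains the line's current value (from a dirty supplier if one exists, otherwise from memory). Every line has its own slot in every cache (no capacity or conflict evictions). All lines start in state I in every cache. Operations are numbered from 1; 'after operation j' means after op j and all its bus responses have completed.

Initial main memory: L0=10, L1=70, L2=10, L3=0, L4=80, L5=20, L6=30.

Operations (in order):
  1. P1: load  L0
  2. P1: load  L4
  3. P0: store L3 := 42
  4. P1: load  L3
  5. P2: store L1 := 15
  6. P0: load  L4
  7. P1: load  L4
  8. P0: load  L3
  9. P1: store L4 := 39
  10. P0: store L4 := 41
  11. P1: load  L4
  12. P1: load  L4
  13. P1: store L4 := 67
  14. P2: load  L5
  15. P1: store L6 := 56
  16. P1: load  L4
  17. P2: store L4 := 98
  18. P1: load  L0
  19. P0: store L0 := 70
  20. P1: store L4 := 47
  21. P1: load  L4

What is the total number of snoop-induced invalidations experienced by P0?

invalidations = 2

  op1 P1: load  L0 → I/S/I on L0; bus BusRd; mem=10
  op2 P1: load  L4 → I/S/I on L4; bus BusRd; mem=80
  op3 P0: store L3 := 42 → M/I/I on L3; bus BusRdX; mem=0
  op4 P1: load  L3 → S/S/I on L3; bus BusRd Flush; mem=42
  op5 P2: store L1 := 15 → I/I/M on L1; bus BusRdX; mem=70
  op6 P0: load  L4 → S/S/I on L4; bus BusRd; mem=80
  op7 P1: load  L4 → S/S/I on L4; bus (none); mem=80
  op8 P0: load  L3 → S/S/I on L3; bus (none); mem=42
  op9 P1: store L4 := 39 → I/M/I on L4; bus BusRdX; mem=80
  op10 P0: store L4 := 41 → M/I/I on L4; bus BusRdX Flush; mem=39
  op11 P1: load  L4 → S/S/I on L4; bus BusRd Flush; mem=41
  op12 P1: load  L4 → S/S/I on L4; bus (none); mem=41
  op13 P1: store L4 := 67 → I/M/I on L4; bus BusRdX; mem=41
  op14 P2: load  L5 → I/I/S on L5; bus BusRd; mem=20
  op15 P1: store L6 := 56 → I/M/I on L6; bus BusRdX; mem=30
  op16 P1: load  L4 → I/M/I on L4; bus (none); mem=41
  op17 P2: store L4 := 98 → I/I/M on L4; bus BusRdX Flush; mem=67
  op18 P1: load  L0 → I/S/I on L0; bus (none); mem=10
  op19 P0: store L0 := 70 → M/I/I on L0; bus BusRdX; mem=10
  op20 P1: store L4 := 47 → I/M/I on L4; bus BusRdX Flush; mem=98
  op21 P1: load  L4 → I/M/I on L4; bus (none); mem=98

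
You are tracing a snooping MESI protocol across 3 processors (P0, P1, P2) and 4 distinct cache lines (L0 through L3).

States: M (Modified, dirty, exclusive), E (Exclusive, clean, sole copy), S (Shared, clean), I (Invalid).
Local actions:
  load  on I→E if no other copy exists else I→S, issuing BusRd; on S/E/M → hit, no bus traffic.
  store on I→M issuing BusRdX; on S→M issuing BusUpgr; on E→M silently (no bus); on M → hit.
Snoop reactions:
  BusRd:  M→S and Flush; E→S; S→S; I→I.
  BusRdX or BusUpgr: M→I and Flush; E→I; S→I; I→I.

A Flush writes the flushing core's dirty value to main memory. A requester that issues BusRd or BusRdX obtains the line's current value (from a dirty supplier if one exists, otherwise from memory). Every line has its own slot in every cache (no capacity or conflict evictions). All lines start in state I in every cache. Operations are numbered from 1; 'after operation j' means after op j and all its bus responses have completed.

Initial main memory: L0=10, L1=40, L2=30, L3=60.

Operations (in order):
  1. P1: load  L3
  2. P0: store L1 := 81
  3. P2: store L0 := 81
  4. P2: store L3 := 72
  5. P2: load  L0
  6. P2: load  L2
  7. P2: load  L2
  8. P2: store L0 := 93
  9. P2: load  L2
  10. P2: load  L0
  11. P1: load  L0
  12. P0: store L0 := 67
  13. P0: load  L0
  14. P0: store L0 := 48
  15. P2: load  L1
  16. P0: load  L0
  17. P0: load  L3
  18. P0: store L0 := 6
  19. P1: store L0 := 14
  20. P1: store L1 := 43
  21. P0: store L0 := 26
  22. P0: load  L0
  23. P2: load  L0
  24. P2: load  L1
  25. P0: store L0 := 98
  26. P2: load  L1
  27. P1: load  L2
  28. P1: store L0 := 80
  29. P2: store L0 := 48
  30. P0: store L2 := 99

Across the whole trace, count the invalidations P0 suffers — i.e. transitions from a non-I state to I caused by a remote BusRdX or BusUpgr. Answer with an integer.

invalidations = 3

step 1: P1: load  L3  ⟶  IEI  (L3)  txn=BusRd  M[L3]=60
step 2: P0: store L1 := 81  ⟶  MII  (L1)  txn=BusRdX  M[L1]=40
step 3: P2: store L0 := 81  ⟶  IIM  (L0)  txn=BusRdX  M[L0]=10
step 4: P2: store L3 := 72  ⟶  IIM  (L3)  txn=BusRdX  M[L3]=60
step 5: P2: load  L0  ⟶  IIM  (L0)  txn=∅  M[L0]=10
step 6: P2: load  L2  ⟶  IIE  (L2)  txn=BusRd  M[L2]=30
step 7: P2: load  L2  ⟶  IIE  (L2)  txn=∅  M[L2]=30
step 8: P2: store L0 := 93  ⟶  IIM  (L0)  txn=∅  M[L0]=10
step 9: P2: load  L2  ⟶  IIE  (L2)  txn=∅  M[L2]=30
step 10: P2: load  L0  ⟶  IIM  (L0)  txn=∅  M[L0]=10
step 11: P1: load  L0  ⟶  ISS  (L0)  txn=BusRd+Flush  M[L0]=93
step 12: P0: store L0 := 67  ⟶  MII  (L0)  txn=BusRdX  M[L0]=93
step 13: P0: load  L0  ⟶  MII  (L0)  txn=∅  M[L0]=93
step 14: P0: store L0 := 48  ⟶  MII  (L0)  txn=∅  M[L0]=93
step 15: P2: load  L1  ⟶  SIS  (L1)  txn=BusRd+Flush  M[L1]=81
step 16: P0: load  L0  ⟶  MII  (L0)  txn=∅  M[L0]=93
step 17: P0: load  L3  ⟶  SIS  (L3)  txn=BusRd+Flush  M[L3]=72
step 18: P0: store L0 := 6  ⟶  MII  (L0)  txn=∅  M[L0]=93
step 19: P1: store L0 := 14  ⟶  IMI  (L0)  txn=BusRdX+Flush  M[L0]=6
step 20: P1: store L1 := 43  ⟶  IMI  (L1)  txn=BusRdX  M[L1]=81
step 21: P0: store L0 := 26  ⟶  MII  (L0)  txn=BusRdX+Flush  M[L0]=14
step 22: P0: load  L0  ⟶  MII  (L0)  txn=∅  M[L0]=14
step 23: P2: load  L0  ⟶  SIS  (L0)  txn=BusRd+Flush  M[L0]=26
step 24: P2: load  L1  ⟶  ISS  (L1)  txn=BusRd+Flush  M[L1]=43
step 25: P0: store L0 := 98  ⟶  MII  (L0)  txn=BusUpgr  M[L0]=26
step 26: P2: load  L1  ⟶  ISS  (L1)  txn=∅  M[L1]=43
step 27: P1: load  L2  ⟶  ISS  (L2)  txn=BusRd  M[L2]=30
step 28: P1: store L0 := 80  ⟶  IMI  (L0)  txn=BusRdX+Flush  M[L0]=98
step 29: P2: store L0 := 48  ⟶  IIM  (L0)  txn=BusRdX+Flush  M[L0]=80
step 30: P0: store L2 := 99  ⟶  MII  (L2)  txn=BusRdX  M[L2]=30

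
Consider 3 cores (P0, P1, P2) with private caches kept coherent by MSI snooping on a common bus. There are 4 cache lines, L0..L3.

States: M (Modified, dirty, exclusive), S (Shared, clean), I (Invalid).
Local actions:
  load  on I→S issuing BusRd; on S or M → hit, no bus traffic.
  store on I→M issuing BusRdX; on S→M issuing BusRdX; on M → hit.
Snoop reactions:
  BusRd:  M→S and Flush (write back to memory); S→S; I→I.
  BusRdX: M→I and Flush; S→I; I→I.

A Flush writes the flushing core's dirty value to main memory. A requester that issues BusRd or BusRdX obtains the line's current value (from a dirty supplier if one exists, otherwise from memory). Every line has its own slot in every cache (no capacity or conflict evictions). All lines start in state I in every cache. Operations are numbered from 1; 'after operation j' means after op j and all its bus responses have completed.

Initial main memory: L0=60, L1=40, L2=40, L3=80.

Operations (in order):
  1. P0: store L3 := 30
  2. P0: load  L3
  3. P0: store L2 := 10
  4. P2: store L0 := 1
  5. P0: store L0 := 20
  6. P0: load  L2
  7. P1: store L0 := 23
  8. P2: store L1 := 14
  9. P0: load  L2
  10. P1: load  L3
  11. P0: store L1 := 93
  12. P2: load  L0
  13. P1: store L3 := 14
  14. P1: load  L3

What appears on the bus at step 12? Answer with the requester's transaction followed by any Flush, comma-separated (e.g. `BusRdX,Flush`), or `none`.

[1] P0: store L3 := 30 | P0:M(30), P1:I, P2:I | bus: BusRdX
[2] P0: load  L3 | P0:M(30), P1:I, P2:I | bus: none
[3] P0: store L2 := 10 | P0:M(10), P1:I, P2:I | bus: BusRdX
[4] P2: store L0 := 1 | P0:I, P1:I, P2:M(1) | bus: BusRdX
[5] P0: store L0 := 20 | P0:M(20), P1:I, P2:I | bus: BusRdX,Flush
[6] P0: load  L2 | P0:M(10), P1:I, P2:I | bus: none
[7] P1: store L0 := 23 | P0:I, P1:M(23), P2:I | bus: BusRdX,Flush
[8] P2: store L1 := 14 | P0:I, P1:I, P2:M(14) | bus: BusRdX
[9] P0: load  L2 | P0:M(10), P1:I, P2:I | bus: none
[10] P1: load  L3 | P0:S(30), P1:S(30), P2:I | bus: BusRd,Flush
[11] P0: store L1 := 93 | P0:M(93), P1:I, P2:I | bus: BusRdX,Flush
[12] P2: load  L0 | P0:I, P1:S(23), P2:S(23) | bus: BusRd,Flush
[13] P1: store L3 := 14 | P0:I, P1:M(14), P2:I | bus: BusRdX
[14] P1: load  L3 | P0:I, P1:M(14), P2:I | bus: none

bus = BusRd,Flush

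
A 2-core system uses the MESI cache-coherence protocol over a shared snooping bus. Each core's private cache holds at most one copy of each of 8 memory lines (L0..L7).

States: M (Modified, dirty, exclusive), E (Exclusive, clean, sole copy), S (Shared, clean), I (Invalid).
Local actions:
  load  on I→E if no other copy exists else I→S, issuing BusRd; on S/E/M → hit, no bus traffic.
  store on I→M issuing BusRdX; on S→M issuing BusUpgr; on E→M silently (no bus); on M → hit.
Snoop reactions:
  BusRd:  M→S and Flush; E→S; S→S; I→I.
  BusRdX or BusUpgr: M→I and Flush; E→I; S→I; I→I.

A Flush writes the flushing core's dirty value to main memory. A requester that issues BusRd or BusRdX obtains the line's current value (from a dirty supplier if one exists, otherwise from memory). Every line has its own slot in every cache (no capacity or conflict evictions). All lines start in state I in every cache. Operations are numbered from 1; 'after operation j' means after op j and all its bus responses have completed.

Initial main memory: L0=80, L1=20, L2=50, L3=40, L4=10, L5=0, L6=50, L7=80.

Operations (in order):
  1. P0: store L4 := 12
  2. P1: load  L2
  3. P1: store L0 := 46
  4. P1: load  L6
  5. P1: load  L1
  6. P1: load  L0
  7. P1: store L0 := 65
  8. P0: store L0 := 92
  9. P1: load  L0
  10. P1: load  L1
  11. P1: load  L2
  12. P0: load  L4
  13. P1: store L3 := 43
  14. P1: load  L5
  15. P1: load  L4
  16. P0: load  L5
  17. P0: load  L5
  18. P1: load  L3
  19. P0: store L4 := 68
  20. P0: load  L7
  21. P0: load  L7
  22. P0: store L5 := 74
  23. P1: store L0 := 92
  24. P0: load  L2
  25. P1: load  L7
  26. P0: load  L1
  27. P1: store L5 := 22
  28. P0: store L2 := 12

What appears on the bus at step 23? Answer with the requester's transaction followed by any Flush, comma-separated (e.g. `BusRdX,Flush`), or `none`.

bus = BusUpgr

1. P0: store L4 := 12  bus=[BusRdX]  L4: P0=M P1=I  mem[L4]=10
2. P1: load  L2  bus=[BusRd]  L2: P0=I P1=E  mem[L2]=50
3. P1: store L0 := 46  bus=[BusRdX]  L0: P0=I P1=M  mem[L0]=80
4. P1: load  L6  bus=[BusRd]  L6: P0=I P1=E  mem[L6]=50
5. P1: load  L1  bus=[BusRd]  L1: P0=I P1=E  mem[L1]=20
6. P1: load  L0  bus=[-]  L0: P0=I P1=M  mem[L0]=80
7. P1: store L0 := 65  bus=[-]  L0: P0=I P1=M  mem[L0]=80
8. P0: store L0 := 92  bus=[BusRdX,Flush]  L0: P0=M P1=I  mem[L0]=65
9. P1: load  L0  bus=[BusRd,Flush]  L0: P0=S P1=S  mem[L0]=92
10. P1: load  L1  bus=[-]  L1: P0=I P1=E  mem[L1]=20
11. P1: load  L2  bus=[-]  L2: P0=I P1=E  mem[L2]=50
12. P0: load  L4  bus=[-]  L4: P0=M P1=I  mem[L4]=10
13. P1: store L3 := 43  bus=[BusRdX]  L3: P0=I P1=M  mem[L3]=40
14. P1: load  L5  bus=[BusRd]  L5: P0=I P1=E  mem[L5]=0
15. P1: load  L4  bus=[BusRd,Flush]  L4: P0=S P1=S  mem[L4]=12
16. P0: load  L5  bus=[BusRd]  L5: P0=S P1=S  mem[L5]=0
17. P0: load  L5  bus=[-]  L5: P0=S P1=S  mem[L5]=0
18. P1: load  L3  bus=[-]  L3: P0=I P1=M  mem[L3]=40
19. P0: store L4 := 68  bus=[BusUpgr]  L4: P0=M P1=I  mem[L4]=12
20. P0: load  L7  bus=[BusRd]  L7: P0=E P1=I  mem[L7]=80
21. P0: load  L7  bus=[-]  L7: P0=E P1=I  mem[L7]=80
22. P0: store L5 := 74  bus=[BusUpgr]  L5: P0=M P1=I  mem[L5]=0
23. P1: store L0 := 92  bus=[BusUpgr]  L0: P0=I P1=M  mem[L0]=92
24. P0: load  L2  bus=[BusRd]  L2: P0=S P1=S  mem[L2]=50
25. P1: load  L7  bus=[BusRd]  L7: P0=S P1=S  mem[L7]=80
26. P0: load  L1  bus=[BusRd]  L1: P0=S P1=S  mem[L1]=20
27. P1: store L5 := 22  bus=[BusRdX,Flush]  L5: P0=I P1=M  mem[L5]=74
28. P0: store L2 := 12  bus=[BusUpgr]  L2: P0=M P1=I  mem[L2]=50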